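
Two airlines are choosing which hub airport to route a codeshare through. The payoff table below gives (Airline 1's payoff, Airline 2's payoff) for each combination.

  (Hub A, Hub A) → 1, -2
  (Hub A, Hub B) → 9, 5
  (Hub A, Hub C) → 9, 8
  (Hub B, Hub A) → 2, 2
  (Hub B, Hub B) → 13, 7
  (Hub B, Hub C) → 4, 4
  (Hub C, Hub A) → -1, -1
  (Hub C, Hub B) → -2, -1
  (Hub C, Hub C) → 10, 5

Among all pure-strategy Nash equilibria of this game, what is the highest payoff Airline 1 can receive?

13

Both Hub B is a pure NE (Airline 1: 13 ≥ 9; Airline 2: 7 ≥ 4). Airline 1 gets 13.
Both Hub C is a pure NE (Airline 1: 10 ≥ 9; Airline 2: 5 ≥ -1). Airline 1 gets 10.
Every other cell has a profitable deviation for at least one player. Highest of {13, 10} is 13.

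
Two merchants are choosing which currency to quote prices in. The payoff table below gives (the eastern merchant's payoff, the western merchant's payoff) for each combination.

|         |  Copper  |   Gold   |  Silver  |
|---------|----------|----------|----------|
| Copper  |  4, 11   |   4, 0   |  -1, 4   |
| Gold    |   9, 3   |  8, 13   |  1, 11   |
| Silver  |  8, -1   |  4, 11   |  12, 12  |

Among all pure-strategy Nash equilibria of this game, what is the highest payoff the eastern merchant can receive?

Both Gold is a pure NE (the eastern merchant: 8 ≥ 4; the western merchant: 13 ≥ 11). The eastern merchant gets 8.
Both Silver is a pure NE (the eastern merchant: 12 ≥ 1; the western merchant: 12 ≥ 11). The eastern merchant gets 12.
Every other cell has a profitable deviation for at least one player. Highest of {8, 12} is 12.

12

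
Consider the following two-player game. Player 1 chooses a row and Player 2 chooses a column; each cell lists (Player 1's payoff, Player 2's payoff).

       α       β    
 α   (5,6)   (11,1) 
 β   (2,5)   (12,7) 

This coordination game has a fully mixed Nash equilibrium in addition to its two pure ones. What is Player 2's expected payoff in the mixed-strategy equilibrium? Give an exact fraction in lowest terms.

37/7

Player 1 mixes with probability p on α, chosen so Player 2 is indifferent: 6p + 5(1−p) = 1p + 7(1−p) gives p = 2/7.
Player 2's expected payoff is 6·2/7 + 5·5/7 = 37/7.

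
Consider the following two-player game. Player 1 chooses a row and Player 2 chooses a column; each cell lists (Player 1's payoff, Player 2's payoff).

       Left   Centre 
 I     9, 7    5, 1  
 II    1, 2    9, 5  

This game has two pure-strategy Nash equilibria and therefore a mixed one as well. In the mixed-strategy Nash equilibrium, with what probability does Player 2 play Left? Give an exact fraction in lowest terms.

Player 2's mix q on Left must make Player 1 indifferent between I and II.
Player 1's payoff from I: 9q + 5(1−q). From II: 1q + 9(1−q).
Set equal: 8q = 4(1−q) → q = 4/12 = 1/3.

1/3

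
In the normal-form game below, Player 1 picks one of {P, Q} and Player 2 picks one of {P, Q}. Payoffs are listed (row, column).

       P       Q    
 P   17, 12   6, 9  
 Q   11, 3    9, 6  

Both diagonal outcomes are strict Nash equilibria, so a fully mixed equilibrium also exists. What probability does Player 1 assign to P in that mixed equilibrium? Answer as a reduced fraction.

1/2

Player 1's mix p on P must make Player 2 indifferent between P and Q.
Player 2's payoff from P: 12p + 3(1−p). From Q: 9p + 6(1−p).
Set equal: 3p = 3(1−p) → p = 3/6 = 1/2.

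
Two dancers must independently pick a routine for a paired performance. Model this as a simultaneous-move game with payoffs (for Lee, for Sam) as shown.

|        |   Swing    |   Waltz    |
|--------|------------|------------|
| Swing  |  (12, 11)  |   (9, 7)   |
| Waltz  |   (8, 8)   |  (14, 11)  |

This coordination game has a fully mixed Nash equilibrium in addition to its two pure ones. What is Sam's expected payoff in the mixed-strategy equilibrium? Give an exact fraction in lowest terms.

Lee mixes with probability p on Swing, chosen so Sam is indifferent: 11p + 8(1−p) = 7p + 11(1−p) gives p = 3/7.
Sam's expected payoff is 11·3/7 + 8·4/7 = 65/7.

65/7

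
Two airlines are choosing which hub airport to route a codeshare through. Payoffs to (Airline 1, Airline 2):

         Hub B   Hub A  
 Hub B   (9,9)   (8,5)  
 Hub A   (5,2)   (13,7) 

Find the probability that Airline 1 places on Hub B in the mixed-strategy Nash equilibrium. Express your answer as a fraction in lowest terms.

5/9

Airline 1's mix p on Hub B must make Airline 2 indifferent between Hub B and Hub A.
Airline 2's payoff from Hub B: 9p + 2(1−p). From Hub A: 5p + 7(1−p).
Set equal: 4p = 5(1−p) → p = 5/9.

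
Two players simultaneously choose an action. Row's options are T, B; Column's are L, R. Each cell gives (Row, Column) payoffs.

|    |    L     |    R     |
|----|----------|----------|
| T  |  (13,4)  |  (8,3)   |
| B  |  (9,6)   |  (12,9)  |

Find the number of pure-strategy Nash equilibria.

(T, L): Row gets 13 (best alternative 9); Column gets 4 (best alternative 3). Neither deviates — NE.
(B, R): Row gets 12 (best alternative 8); Column gets 9 (best alternative 6). Neither deviates — NE.
(T, R) is not a NE: Row would switch to B (12 > 8).
No other cell survives both best-response checks, so there are 2 pure NE.

2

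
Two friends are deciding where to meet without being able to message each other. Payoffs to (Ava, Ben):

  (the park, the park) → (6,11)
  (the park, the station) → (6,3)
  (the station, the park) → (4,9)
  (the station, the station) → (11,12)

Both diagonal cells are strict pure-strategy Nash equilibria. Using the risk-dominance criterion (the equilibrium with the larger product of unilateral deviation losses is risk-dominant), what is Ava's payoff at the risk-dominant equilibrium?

6

At both the park: Ava loses 6 − 4 = 2 by deviating; Ben loses 11 − 3 = 8. Product = 2·8 = 16.
At both the station: Ava loses 11 − 6 = 5 by deviating; Ben loses 12 − 9 = 3. Product = 5·3 = 15.
16 > 15, so both the park is risk-dominant. Ava's payoff there is 6.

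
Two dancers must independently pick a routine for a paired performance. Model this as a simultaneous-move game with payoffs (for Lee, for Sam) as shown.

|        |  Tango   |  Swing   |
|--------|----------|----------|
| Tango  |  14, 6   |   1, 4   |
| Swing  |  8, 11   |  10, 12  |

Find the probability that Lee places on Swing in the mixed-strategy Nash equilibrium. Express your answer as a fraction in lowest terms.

2/3

Lee's mix p on Tango must make Sam indifferent between Tango and Swing.
Sam's payoff from Tango: 6p + 11(1−p). From Swing: 4p + 12(1−p).
Set equal: 2p = 1(1−p) → p = 1/3.
Probability on Swing is 1 − 1/3 = 2/3.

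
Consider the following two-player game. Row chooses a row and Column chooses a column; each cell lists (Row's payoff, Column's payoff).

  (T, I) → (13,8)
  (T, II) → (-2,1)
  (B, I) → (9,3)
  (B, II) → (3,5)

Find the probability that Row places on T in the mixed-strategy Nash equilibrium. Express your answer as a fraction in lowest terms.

Row's mix p on T must make Column indifferent between I and II.
Column's payoff from I: 8p + 3(1−p). From II: 1p + 5(1−p).
Set equal: 7p = 2(1−p) → p = 2/9.

2/9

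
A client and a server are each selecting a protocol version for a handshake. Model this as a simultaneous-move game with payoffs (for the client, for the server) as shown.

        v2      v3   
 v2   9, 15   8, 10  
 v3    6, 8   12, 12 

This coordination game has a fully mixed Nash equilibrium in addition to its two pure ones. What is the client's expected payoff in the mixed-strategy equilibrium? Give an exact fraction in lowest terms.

The server mixes with probability q on v2, chosen so the client is indifferent: 9q + 8(1−q) = 6q + 12(1−q) gives q = 4/7.
The client's expected payoff (from either row, since indifferent) is 9·4/7 + 8·3/7 = 60/7.

60/7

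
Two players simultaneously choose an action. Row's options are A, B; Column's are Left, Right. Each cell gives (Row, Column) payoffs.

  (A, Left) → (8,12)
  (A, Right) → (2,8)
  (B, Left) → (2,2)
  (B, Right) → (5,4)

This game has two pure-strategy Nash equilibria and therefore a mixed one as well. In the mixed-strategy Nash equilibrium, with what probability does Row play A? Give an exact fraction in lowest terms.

Row's mix p on A must make Column indifferent between Left and Right.
Column's payoff from Left: 12p + 2(1−p). From Right: 8p + 4(1−p).
Set equal: 4p = 2(1−p) → p = 2/6 = 1/3.

1/3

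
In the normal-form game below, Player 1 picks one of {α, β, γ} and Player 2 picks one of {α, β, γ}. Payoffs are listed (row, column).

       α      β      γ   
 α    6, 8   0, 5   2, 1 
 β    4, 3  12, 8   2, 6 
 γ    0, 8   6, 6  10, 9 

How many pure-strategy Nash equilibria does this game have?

Both α: Player 1 gets 6 (best alternative 4); Player 2 gets 8 (best alternative 5). Neither deviates — NE.
Both β: Player 1 gets 12 (best alternative 6); Player 2 gets 8 (best alternative 6). Neither deviates — NE.
Both γ: Player 1 gets 10 (best alternative 2); Player 2 gets 9 (best alternative 8). Neither deviates — NE.
(β, γ) is not a NE: Player 1 would switch to γ (10 > 2).
No other cell survives both best-response checks, so there are 3 pure NE.

3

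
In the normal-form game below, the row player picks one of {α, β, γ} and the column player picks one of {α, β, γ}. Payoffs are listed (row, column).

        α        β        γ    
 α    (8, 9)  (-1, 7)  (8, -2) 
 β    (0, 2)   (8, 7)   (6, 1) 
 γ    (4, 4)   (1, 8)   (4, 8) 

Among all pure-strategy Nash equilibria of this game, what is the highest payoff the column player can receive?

9

Both α is a pure NE (the row player: 8 ≥ 4; the column player: 9 ≥ 7). The column player gets 9.
Both β is a pure NE (the row player: 8 ≥ 1; the column player: 7 ≥ 2). The column player gets 7.
Every other cell has a profitable deviation for at least one player. Highest of {9, 7} is 9.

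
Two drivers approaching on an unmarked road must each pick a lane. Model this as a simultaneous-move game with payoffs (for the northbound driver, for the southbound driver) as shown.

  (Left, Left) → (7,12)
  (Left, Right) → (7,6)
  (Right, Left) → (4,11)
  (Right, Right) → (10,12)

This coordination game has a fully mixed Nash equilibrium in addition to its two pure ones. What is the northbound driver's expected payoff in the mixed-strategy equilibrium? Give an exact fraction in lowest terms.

The southbound driver mixes with probability q on Left, chosen so the northbound driver is indifferent: 7q + 7(1−q) = 4q + 10(1−q) gives q = 1/2.
The northbound driver's expected payoff (from either row, since indifferent) is 7·1/2 + 7·1/2 = 7.

7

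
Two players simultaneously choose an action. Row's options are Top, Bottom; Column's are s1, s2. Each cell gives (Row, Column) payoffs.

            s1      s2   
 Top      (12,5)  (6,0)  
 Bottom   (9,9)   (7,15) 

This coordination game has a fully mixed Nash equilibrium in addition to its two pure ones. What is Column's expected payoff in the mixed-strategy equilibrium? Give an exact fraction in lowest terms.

Row mixes with probability p on Top, chosen so Column is indifferent: 5p + 9(1−p) = 0p + 15(1−p) gives p = 6/11.
Column's expected payoff is 5·6/11 + 9·5/11 = 75/11.

75/11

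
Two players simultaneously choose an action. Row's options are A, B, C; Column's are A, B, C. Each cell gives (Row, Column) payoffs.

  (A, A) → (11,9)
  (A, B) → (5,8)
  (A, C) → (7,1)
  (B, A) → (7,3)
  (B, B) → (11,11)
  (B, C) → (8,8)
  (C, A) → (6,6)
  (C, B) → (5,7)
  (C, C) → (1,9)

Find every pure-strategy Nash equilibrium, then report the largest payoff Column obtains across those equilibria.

11

Both A is a pure NE (Row: 11 ≥ 7; Column: 9 ≥ 8). Column gets 9.
Both B is a pure NE (Row: 11 ≥ 5; Column: 11 ≥ 8). Column gets 11.
Every other cell has a profitable deviation for at least one player. Highest of {9, 11} is 11.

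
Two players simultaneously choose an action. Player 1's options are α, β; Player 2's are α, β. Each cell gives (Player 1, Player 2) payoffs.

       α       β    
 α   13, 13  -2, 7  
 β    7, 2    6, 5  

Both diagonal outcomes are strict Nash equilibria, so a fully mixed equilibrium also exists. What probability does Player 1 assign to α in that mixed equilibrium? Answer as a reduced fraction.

1/3

Player 1's mix p on α must make Player 2 indifferent between α and β.
Player 2's payoff from α: 13p + 2(1−p). From β: 7p + 5(1−p).
Set equal: 6p = 3(1−p) → p = 3/9 = 1/3.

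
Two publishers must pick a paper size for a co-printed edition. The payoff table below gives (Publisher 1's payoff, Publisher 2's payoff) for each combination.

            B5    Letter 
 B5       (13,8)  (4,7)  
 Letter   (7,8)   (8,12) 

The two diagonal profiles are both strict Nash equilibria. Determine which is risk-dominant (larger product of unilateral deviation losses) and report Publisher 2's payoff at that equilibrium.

12

At both B5: Publisher 1 loses 13 − 7 = 6 by deviating; Publisher 2 loses 8 − 7 = 1. Product = 6·1 = 6.
At both Letter: Publisher 1 loses 8 − 4 = 4 by deviating; Publisher 2 loses 12 − 8 = 4. Product = 4·4 = 16.
16 > 6, so both Letter is risk-dominant. Publisher 2's payoff there is 12.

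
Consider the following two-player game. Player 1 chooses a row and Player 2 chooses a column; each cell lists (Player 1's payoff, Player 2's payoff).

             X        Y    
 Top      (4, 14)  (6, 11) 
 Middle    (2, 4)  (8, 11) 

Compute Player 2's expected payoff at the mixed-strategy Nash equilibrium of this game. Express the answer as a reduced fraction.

Player 1 mixes with probability p on Top, chosen so Player 2 is indifferent: 14p + 4(1−p) = 11p + 11(1−p) gives p = 7/10.
Player 2's expected payoff is 14·7/10 + 4·3/10 = 11.

11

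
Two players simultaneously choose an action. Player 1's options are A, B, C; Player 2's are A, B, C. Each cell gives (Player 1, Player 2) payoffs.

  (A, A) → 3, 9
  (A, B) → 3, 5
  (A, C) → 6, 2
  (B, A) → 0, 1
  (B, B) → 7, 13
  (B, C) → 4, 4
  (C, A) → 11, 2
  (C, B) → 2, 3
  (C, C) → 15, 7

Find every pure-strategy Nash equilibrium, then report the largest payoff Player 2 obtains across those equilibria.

13

Both B is a pure NE (Player 1: 7 ≥ 3; Player 2: 13 ≥ 4). Player 2 gets 13.
Both C is a pure NE (Player 1: 15 ≥ 6; Player 2: 7 ≥ 3). Player 2 gets 7.
Every other cell has a profitable deviation for at least one player. Highest of {13, 7} is 13.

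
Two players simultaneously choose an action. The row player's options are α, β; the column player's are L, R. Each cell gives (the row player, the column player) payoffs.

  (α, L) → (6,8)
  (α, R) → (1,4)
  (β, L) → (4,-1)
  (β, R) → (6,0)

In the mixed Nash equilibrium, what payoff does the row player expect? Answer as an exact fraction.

The column player mixes with probability q on L, chosen so the row player is indifferent: 6q + 1(1−q) = 4q + 6(1−q) gives q = 5/7.
The row player's expected payoff (from either row, since indifferent) is 6·5/7 + 1·2/7 = 32/7.

32/7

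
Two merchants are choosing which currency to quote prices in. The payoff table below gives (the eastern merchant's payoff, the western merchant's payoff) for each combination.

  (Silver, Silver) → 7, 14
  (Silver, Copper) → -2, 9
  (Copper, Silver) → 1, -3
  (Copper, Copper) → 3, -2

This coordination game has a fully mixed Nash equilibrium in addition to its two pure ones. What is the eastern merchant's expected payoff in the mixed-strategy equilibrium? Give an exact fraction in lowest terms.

23/11

The western merchant mixes with probability q on Silver, chosen so the eastern merchant is indifferent: 7q + (-2)(1−q) = 1q + 3(1−q) gives q = 5/11.
The eastern merchant's expected payoff (from either row, since indifferent) is 7·5/11 + (-2)·6/11 = 23/11.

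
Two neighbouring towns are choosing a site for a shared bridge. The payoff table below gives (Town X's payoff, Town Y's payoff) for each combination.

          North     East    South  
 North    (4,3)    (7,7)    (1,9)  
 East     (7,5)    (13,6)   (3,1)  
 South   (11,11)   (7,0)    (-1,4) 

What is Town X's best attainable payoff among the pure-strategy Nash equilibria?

Both East is a pure NE (Town X: 13 ≥ 7; Town Y: 6 ≥ 5). Town X gets 13.
(South, North) is a pure NE (Town X: 11 ≥ 7; Town Y: 11 ≥ 4). Town X gets 11.
Every other cell has a profitable deviation for at least one player. Highest of {13, 11} is 13.

13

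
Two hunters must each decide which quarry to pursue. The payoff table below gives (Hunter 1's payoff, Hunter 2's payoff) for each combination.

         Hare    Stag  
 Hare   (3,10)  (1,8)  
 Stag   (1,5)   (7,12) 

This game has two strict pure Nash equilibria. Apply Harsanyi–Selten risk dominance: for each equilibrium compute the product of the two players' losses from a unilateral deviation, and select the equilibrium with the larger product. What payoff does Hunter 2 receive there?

At both Hare: Hunter 1 loses 3 − 1 = 2 by deviating; Hunter 2 loses 10 − 8 = 2. Product = 2·2 = 4.
At both Stag: Hunter 1 loses 7 − 1 = 6 by deviating; Hunter 2 loses 12 − 5 = 7. Product = 6·7 = 42.
42 > 4, so both Stag is risk-dominant. Hunter 2's payoff there is 12.

12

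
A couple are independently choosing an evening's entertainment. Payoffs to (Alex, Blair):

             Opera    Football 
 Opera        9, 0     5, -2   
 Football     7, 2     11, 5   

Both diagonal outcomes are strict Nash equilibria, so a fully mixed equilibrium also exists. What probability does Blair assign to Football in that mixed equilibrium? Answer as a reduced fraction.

Blair's mix q on Opera must make Alex indifferent between Opera and Football.
Alex's payoff from Opera: 9q + 5(1−q). From Football: 7q + 11(1−q).
Set equal: 2q = 6(1−q) → q = 6/8 = 3/4.
Probability on Football is 1 − 3/4 = 1/4.

1/4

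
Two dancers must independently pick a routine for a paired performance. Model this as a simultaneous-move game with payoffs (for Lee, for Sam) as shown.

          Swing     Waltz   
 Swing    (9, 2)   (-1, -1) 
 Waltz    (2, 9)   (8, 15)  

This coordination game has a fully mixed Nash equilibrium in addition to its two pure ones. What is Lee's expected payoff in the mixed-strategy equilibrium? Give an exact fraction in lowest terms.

Sam mixes with probability q on Swing, chosen so Lee is indifferent: 9q + (-1)(1−q) = 2q + 8(1−q) gives q = 9/16.
Lee's expected payoff (from either row, since indifferent) is 9·9/16 + (-1)·7/16 = 37/8.

37/8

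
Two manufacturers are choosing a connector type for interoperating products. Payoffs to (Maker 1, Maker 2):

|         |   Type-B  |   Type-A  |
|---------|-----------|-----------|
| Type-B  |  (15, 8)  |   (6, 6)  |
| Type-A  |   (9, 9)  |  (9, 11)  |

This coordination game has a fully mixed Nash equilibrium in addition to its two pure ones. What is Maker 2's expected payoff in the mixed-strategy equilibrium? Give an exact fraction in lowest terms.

17/2

Maker 1 mixes with probability p on Type-B, chosen so Maker 2 is indifferent: 8p + 9(1−p) = 6p + 11(1−p) gives p = 1/2.
Maker 2's expected payoff is 8·1/2 + 9·1/2 = 17/2.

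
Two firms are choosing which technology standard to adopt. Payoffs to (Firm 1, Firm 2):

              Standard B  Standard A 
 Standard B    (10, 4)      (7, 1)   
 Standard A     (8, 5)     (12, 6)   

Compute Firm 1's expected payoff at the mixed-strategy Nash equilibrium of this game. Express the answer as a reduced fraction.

Firm 2 mixes with probability q on Standard B, chosen so Firm 1 is indifferent: 10q + 7(1−q) = 8q + 12(1−q) gives q = 5/7.
Firm 1's expected payoff (from either row, since indifferent) is 10·5/7 + 7·2/7 = 64/7.

64/7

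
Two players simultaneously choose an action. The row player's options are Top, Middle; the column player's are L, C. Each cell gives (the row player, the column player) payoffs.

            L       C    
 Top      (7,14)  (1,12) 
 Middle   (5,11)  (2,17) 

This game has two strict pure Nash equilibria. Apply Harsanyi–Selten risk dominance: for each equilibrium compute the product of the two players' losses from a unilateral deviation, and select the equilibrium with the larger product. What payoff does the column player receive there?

At (Top, L): the row player loses 7 − 5 = 2 by deviating; the column player loses 14 − 12 = 2. Product = 2·2 = 4.
At (Middle, C): the row player loses 2 − 1 = 1 by deviating; the column player loses 17 − 11 = 6. Product = 1·6 = 6.
6 > 4, so (Middle, C) is risk-dominant. The column player's payoff there is 17.

17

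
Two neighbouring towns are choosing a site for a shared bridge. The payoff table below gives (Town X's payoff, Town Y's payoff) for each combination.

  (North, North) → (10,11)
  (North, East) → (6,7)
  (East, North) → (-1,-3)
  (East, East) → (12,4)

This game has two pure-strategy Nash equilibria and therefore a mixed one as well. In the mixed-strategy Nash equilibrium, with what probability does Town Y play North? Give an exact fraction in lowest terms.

Town Y's mix q on North must make Town X indifferent between North and East.
Town X's payoff from North: 10q + 6(1−q). From East: (-1)q + 12(1−q).
Set equal: 11q = 6(1−q) → q = 6/17.

6/17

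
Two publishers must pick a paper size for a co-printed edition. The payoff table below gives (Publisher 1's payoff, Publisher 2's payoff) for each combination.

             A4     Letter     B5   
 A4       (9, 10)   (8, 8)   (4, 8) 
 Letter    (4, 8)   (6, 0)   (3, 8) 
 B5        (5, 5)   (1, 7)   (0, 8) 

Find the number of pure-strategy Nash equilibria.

1

Both A4: Publisher 1 gets 9 (best alternative 5); Publisher 2 gets 10 (best alternative 8). Neither deviates — NE.
Both Letter is not a NE: Publisher 1 would switch to A4 (8 > 6).
No other cell survives both best-response checks, so there is 1 pure NE.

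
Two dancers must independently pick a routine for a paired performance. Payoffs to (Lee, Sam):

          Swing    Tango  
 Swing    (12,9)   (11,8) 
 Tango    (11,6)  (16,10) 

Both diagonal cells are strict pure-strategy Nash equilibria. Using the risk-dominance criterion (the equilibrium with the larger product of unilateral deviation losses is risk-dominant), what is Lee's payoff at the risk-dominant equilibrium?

At both Swing: Lee loses 12 − 11 = 1 by deviating; Sam loses 9 − 8 = 1. Product = 1·1 = 1.
At both Tango: Lee loses 16 − 11 = 5 by deviating; Sam loses 10 − 6 = 4. Product = 5·4 = 20.
20 > 1, so both Tango is risk-dominant. Lee's payoff there is 16.

16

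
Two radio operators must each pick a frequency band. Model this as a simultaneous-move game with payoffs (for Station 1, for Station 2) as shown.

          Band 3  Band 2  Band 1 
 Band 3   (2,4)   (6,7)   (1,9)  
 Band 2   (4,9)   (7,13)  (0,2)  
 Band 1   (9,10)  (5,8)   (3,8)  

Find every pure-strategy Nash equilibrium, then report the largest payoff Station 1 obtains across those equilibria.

Both Band 2 is a pure NE (Station 1: 7 ≥ 6; Station 2: 13 ≥ 9). Station 1 gets 7.
(Band 1, Band 3) is a pure NE (Station 1: 9 ≥ 4; Station 2: 10 ≥ 8). Station 1 gets 9.
Every other cell has a profitable deviation for at least one player. Highest of {7, 9} is 9.

9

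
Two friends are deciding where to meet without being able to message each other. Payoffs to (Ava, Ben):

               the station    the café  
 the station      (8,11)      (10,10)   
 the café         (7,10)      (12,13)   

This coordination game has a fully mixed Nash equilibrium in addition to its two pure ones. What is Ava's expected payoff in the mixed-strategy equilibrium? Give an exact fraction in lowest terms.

26/3

Ben mixes with probability q on the station, chosen so Ava is indifferent: 8q + 10(1−q) = 7q + 12(1−q) gives q = 2/3.
Ava's expected payoff (from either row, since indifferent) is 8·2/3 + 10·1/3 = 26/3.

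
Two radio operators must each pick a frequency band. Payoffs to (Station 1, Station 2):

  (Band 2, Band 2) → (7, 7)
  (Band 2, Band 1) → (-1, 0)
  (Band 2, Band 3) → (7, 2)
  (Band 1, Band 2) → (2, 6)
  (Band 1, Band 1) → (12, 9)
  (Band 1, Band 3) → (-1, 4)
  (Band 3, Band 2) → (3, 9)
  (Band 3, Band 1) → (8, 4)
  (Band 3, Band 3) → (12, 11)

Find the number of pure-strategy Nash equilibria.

Both Band 2: Station 1 gets 7 (best alternative 3); Station 2 gets 7 (best alternative 2). Neither deviates — NE.
Both Band 1: Station 1 gets 12 (best alternative 8); Station 2 gets 9 (best alternative 6). Neither deviates — NE.
Both Band 3: Station 1 gets 12 (best alternative 7); Station 2 gets 11 (best alternative 9). Neither deviates — NE.
(Band 3, Band 1) is not a NE: Station 1 would switch to Band 1 (12 > 8).
No other cell survives both best-response checks, so there are 3 pure NE.

3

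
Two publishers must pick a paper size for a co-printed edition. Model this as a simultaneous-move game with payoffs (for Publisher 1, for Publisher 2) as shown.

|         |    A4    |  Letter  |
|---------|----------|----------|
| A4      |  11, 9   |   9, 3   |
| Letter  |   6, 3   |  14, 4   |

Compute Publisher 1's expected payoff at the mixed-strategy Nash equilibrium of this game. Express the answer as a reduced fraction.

Publisher 2 mixes with probability q on A4, chosen so Publisher 1 is indifferent: 11q + 9(1−q) = 6q + 14(1−q) gives q = 1/2.
Publisher 1's expected payoff (from either row, since indifferent) is 11·1/2 + 9·1/2 = 10.

10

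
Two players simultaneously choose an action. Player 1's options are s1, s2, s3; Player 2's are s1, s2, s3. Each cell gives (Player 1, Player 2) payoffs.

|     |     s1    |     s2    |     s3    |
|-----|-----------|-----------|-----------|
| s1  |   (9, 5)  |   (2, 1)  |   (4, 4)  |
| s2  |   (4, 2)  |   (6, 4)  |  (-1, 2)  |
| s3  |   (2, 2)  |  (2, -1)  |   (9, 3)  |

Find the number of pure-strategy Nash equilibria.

3

Both s1: Player 1 gets 9 (best alternative 4); Player 2 gets 5 (best alternative 4). Neither deviates — NE.
Both s2: Player 1 gets 6 (best alternative 2); Player 2 gets 4 (best alternative 2). Neither deviates — NE.
Both s3: Player 1 gets 9 (best alternative 4); Player 2 gets 3 (best alternative 2). Neither deviates — NE.
(s3, s1) is not a NE: Player 1 would switch to s1 (9 > 2).
No other cell survives both best-response checks, so there are 3 pure NE.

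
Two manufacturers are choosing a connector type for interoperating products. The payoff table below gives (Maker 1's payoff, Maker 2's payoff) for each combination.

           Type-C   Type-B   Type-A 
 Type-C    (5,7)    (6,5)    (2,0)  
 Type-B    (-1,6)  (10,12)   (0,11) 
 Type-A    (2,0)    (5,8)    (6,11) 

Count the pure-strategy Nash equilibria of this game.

3

Both Type-C: Maker 1 gets 5 (best alternative 2); Maker 2 gets 7 (best alternative 5). Neither deviates — NE.
Both Type-B: Maker 1 gets 10 (best alternative 6); Maker 2 gets 12 (best alternative 11). Neither deviates — NE.
Both Type-A: Maker 1 gets 6 (best alternative 2); Maker 2 gets 11 (best alternative 8). Neither deviates — NE.
(Type-C, Type-B) is not a NE: Maker 1 would switch to Type-B (10 > 6).
No other cell survives both best-response checks, so there are 3 pure NE.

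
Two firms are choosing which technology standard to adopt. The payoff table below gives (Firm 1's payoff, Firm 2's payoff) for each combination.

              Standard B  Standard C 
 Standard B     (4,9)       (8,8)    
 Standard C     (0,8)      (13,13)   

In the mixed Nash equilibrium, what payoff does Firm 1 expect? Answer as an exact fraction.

Firm 2 mixes with probability q on Standard B, chosen so Firm 1 is indifferent: 4q + 8(1−q) = 0q + 13(1−q) gives q = 5/9.
Firm 1's expected payoff (from either row, since indifferent) is 4·5/9 + 8·4/9 = 52/9.

52/9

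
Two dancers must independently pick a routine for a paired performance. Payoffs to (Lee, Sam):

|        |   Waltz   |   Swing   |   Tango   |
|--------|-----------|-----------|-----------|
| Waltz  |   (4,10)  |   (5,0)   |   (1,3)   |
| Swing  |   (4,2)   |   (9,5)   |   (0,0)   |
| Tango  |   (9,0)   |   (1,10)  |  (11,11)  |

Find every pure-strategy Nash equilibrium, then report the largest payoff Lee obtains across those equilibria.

11

Both Swing is a pure NE (Lee: 9 ≥ 5; Sam: 5 ≥ 2). Lee gets 9.
Both Tango is a pure NE (Lee: 11 ≥ 1; Sam: 11 ≥ 10). Lee gets 11.
Every other cell has a profitable deviation for at least one player. Highest of {9, 11} is 11.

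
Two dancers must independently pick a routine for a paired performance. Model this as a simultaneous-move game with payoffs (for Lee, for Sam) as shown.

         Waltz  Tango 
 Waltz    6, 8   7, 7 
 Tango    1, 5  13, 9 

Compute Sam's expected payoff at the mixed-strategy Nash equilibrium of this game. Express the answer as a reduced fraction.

37/5

Lee mixes with probability p on Waltz, chosen so Sam is indifferent: 8p + 5(1−p) = 7p + 9(1−p) gives p = 4/5.
Sam's expected payoff is 8·4/5 + 5·1/5 = 37/5.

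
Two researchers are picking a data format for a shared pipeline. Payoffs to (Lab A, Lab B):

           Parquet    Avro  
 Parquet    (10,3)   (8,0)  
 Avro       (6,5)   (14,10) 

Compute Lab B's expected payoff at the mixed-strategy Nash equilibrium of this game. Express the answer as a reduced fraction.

Lab A mixes with probability p on Parquet, chosen so Lab B is indifferent: 3p + 5(1−p) = 0p + 10(1−p) gives p = 5/8.
Lab B's expected payoff is 3·5/8 + 5·3/8 = 15/4.

15/4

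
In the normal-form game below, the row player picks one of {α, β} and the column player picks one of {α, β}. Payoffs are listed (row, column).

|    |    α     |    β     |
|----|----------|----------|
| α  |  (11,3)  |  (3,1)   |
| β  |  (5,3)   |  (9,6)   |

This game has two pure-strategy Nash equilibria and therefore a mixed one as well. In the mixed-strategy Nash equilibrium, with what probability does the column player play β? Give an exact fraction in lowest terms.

The column player's mix q on α must make the row player indifferent between α and β.
The row player's payoff from α: 11q + 3(1−q). From β: 5q + 9(1−q).
Set equal: 6q = 6(1−q) → q = 6/12 = 1/2.
Probability on β is 1 − 1/2 = 1/2.

1/2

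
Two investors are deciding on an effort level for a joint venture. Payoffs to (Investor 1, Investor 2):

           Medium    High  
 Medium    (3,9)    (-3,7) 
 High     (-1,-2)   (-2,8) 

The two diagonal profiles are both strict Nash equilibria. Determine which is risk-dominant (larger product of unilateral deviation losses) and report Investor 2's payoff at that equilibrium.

At both Medium: Investor 1 loses 3 − (-1) = 4 by deviating; Investor 2 loses 9 − 7 = 2. Product = 4·2 = 8.
At both High: Investor 1 loses -2 − (-3) = 1 by deviating; Investor 2 loses 8 − (-2) = 10. Product = 1·10 = 10.
10 > 8, so both High is risk-dominant. Investor 2's payoff there is 8.

8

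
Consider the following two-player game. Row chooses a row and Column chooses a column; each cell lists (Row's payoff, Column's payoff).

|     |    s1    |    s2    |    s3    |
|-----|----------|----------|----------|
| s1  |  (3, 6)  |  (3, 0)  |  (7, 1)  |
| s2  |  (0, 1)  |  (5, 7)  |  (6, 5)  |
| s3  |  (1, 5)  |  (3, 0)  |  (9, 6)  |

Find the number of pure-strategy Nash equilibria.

3

Both s1: Row gets 3 (best alternative 1); Column gets 6 (best alternative 1). Neither deviates — NE.
Both s2: Row gets 5 (best alternative 3); Column gets 7 (best alternative 5). Neither deviates — NE.
Both s3: Row gets 9 (best alternative 7); Column gets 6 (best alternative 5). Neither deviates — NE.
(s1, s3) is not a NE: Row would switch to s3 (9 > 7).
No other cell survives both best-response checks, so there are 3 pure NE.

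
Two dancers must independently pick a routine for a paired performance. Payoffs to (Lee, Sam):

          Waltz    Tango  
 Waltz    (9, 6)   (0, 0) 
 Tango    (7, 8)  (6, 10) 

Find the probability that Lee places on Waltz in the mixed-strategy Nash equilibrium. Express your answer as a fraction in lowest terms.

Lee's mix p on Waltz must make Sam indifferent between Waltz and Tango.
Sam's payoff from Waltz: 6p + 8(1−p). From Tango: 0p + 10(1−p).
Set equal: 6p = 2(1−p) → p = 2/8 = 1/4.

1/4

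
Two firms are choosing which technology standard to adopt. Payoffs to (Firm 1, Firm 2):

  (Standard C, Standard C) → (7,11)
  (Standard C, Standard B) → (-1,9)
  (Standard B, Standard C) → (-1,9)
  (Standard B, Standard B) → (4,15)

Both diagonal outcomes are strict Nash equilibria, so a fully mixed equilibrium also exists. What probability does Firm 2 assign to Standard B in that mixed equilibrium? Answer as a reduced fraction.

8/13

Firm 2's mix q on Standard C must make Firm 1 indifferent between Standard C and Standard B.
Firm 1's payoff from Standard C: 7q + (-1)(1−q). From Standard B: (-1)q + 4(1−q).
Set equal: 8q = 5(1−q) → q = 5/13.
Probability on Standard B is 1 − 5/13 = 8/13.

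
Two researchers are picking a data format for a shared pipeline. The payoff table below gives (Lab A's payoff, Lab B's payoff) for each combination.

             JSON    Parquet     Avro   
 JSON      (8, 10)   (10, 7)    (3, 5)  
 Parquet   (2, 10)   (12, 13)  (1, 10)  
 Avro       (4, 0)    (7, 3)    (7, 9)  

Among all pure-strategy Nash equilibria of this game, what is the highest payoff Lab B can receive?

13

Both JSON is a pure NE (Lab A: 8 ≥ 4; Lab B: 10 ≥ 7). Lab B gets 10.
Both Parquet is a pure NE (Lab A: 12 ≥ 10; Lab B: 13 ≥ 10). Lab B gets 13.
Both Avro is a pure NE (Lab A: 7 ≥ 3; Lab B: 9 ≥ 3). Lab B gets 9.
Every other cell has a profitable deviation for at least one player. Highest of {10, 13, 9} is 13.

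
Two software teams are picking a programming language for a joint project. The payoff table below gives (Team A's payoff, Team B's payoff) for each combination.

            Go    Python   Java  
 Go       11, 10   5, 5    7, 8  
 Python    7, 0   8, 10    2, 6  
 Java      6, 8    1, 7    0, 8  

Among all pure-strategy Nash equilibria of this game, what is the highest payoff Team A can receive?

Both Go is a pure NE (Team A: 11 ≥ 7; Team B: 10 ≥ 8). Team A gets 11.
Both Python is a pure NE (Team A: 8 ≥ 5; Team B: 10 ≥ 6). Team A gets 8.
Every other cell has a profitable deviation for at least one player. Highest of {11, 8} is 11.

11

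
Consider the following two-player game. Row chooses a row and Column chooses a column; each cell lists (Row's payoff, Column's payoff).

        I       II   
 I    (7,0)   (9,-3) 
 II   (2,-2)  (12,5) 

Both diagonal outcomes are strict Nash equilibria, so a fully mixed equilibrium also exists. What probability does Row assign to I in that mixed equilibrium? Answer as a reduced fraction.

7/10

Row's mix p on I must make Column indifferent between I and II.
Column's payoff from I: 0p + (-2)(1−p). From II: (-3)p + 5(1−p).
Set equal: 3p = 7(1−p) → p = 7/10.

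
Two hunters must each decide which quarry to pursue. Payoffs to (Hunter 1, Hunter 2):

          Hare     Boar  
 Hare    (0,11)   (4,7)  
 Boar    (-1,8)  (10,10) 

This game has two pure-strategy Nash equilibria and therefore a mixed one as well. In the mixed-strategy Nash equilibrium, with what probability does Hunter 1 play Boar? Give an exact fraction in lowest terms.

Hunter 1's mix p on Hare must make Hunter 2 indifferent between Hare and Boar.
Hunter 2's payoff from Hare: 11p + 8(1−p). From Boar: 7p + 10(1−p).
Set equal: 4p = 2(1−p) → p = 2/6 = 1/3.
Probability on Boar is 1 − 1/3 = 2/3.

2/3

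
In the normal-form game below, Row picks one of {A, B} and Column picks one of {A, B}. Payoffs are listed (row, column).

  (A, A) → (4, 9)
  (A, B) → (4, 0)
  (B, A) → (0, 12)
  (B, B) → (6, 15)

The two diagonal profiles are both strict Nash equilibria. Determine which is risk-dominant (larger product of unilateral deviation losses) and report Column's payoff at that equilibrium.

9

At both A: Row loses 4 − 0 = 4 by deviating; Column loses 9 − 0 = 9. Product = 4·9 = 36.
At both B: Row loses 6 − 4 = 2 by deviating; Column loses 15 − 12 = 3. Product = 2·3 = 6.
36 > 6, so both A is risk-dominant. Column's payoff there is 9.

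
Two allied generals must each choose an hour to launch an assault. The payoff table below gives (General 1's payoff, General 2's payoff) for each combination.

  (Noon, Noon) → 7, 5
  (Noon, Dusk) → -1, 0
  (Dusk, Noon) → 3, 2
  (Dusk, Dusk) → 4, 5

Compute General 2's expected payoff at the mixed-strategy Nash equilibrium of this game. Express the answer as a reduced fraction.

25/8

General 1 mixes with probability p on Noon, chosen so General 2 is indifferent: 5p + 2(1−p) = 0p + 5(1−p) gives p = 3/8.
General 2's expected payoff is 5·3/8 + 2·5/8 = 25/8.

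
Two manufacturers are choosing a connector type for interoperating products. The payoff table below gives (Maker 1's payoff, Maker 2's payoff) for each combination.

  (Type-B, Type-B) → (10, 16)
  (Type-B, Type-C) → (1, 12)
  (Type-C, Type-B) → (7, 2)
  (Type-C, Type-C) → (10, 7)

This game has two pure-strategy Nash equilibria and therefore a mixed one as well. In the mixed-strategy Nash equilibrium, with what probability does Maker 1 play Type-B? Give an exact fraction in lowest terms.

Maker 1's mix p on Type-B must make Maker 2 indifferent between Type-B and Type-C.
Maker 2's payoff from Type-B: 16p + 2(1−p). From Type-C: 12p + 7(1−p).
Set equal: 4p = 5(1−p) → p = 5/9.

5/9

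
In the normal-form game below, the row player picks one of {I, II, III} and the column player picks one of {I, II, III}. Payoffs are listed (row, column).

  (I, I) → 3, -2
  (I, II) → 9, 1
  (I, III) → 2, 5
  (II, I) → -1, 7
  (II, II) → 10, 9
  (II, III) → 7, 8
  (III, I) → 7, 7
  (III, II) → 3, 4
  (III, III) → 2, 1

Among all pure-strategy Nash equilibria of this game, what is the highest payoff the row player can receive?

10

Both II is a pure NE (the row player: 10 ≥ 9; the column player: 9 ≥ 8). The row player gets 10.
(III, I) is a pure NE (the row player: 7 ≥ 3; the column player: 7 ≥ 4). The row player gets 7.
Every other cell has a profitable deviation for at least one player. Highest of {10, 7} is 10.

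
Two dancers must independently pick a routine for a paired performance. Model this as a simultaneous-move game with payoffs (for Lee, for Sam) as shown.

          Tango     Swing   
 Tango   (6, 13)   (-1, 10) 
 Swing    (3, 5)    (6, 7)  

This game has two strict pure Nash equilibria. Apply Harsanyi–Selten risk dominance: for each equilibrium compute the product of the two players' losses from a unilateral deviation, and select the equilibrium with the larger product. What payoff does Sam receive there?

7

At both Tango: Lee loses 6 − 3 = 3 by deviating; Sam loses 13 − 10 = 3. Product = 3·3 = 9.
At both Swing: Lee loses 6 − (-1) = 7 by deviating; Sam loses 7 − 5 = 2. Product = 7·2 = 14.
14 > 9, so both Swing is risk-dominant. Sam's payoff there is 7.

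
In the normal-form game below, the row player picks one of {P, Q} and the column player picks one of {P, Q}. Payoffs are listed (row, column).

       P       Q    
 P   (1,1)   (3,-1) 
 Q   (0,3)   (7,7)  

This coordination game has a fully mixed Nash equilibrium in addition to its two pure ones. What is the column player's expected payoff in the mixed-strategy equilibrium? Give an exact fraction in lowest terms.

5/3

The row player mixes with probability p on P, chosen so the column player is indifferent: 1p + 3(1−p) = (-1)p + 7(1−p) gives p = 2/3.
The column player's expected payoff is 1·2/3 + 3·1/3 = 5/3.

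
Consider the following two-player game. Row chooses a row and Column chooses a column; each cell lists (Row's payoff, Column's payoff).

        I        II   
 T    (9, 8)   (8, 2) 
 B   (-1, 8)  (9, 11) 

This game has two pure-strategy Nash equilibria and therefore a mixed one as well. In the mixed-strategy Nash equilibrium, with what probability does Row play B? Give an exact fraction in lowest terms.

2/3

Row's mix p on T must make Column indifferent between I and II.
Column's payoff from I: 8p + 8(1−p). From II: 2p + 11(1−p).
Set equal: 6p = 3(1−p) → p = 3/9 = 1/3.
Probability on B is 1 − 1/3 = 2/3.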